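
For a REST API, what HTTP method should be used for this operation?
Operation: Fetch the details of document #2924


GET = read, POST = create, PUT = update/replace, DELETE = remove
This operation is a read.
GET


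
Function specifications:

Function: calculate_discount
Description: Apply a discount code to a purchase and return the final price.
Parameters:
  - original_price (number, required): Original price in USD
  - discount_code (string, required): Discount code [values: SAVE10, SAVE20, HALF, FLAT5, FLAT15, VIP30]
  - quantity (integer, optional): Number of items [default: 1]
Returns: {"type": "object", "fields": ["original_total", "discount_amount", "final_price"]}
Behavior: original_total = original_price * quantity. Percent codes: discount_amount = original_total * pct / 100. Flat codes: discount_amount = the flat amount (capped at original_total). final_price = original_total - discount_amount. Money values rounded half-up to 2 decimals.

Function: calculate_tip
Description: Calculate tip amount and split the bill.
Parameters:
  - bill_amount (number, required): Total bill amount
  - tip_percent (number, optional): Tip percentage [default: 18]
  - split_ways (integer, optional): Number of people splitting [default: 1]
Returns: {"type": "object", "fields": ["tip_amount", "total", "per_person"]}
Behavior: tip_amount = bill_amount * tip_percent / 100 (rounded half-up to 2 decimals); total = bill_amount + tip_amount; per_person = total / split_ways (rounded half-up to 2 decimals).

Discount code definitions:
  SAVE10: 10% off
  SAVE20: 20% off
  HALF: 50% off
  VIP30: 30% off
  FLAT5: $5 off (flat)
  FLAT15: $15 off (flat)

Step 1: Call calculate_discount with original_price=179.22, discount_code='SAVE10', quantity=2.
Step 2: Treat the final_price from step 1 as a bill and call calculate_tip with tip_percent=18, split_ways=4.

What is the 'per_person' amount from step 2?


Step 1: calculate_discount(original_price=179.22, discount_code=SAVE10, quantity=2)
  original_total = 179.22 * 2 = 358.44
  SAVE10 = 10% off: discount_amount = 358.44 * 10/100 = 35.844 -> 35.84
  final_price = 358.44 - 35.84 = 322.60
  -> final_price = 322.60
Step 2: calculate_tip(bill_amount=322.6, tip_percent=18, split_ways=4)
  tip_amount = 322.6 * 18/100 = 58.068 -> 58.07
  total = 322.6 + 58.07 = 380.67
  per_person = 380.67 / 4 = 95.1675 -> 95.17
  -> per_person = 95.17
$95.17


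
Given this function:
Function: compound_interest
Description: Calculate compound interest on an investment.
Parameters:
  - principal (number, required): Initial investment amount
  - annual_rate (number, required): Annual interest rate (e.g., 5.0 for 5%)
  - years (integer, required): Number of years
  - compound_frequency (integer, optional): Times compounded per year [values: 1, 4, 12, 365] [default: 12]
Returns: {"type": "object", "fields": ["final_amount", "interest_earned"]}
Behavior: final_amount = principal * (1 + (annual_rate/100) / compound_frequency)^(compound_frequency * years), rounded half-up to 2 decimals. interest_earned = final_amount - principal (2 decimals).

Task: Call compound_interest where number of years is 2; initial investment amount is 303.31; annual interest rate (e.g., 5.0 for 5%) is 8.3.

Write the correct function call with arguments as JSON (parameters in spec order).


Mapping each described value to its parameter name:
  'Number of years' -> years = 2
  'Initial investment amount' -> principal = 303.31
  'Annual interest rate (e.g., 5.0 for 5%)' -> annual_rate = 8.3
compound_interest({"principal": 303.31, "annual_rate": 8.3, "years": 2})


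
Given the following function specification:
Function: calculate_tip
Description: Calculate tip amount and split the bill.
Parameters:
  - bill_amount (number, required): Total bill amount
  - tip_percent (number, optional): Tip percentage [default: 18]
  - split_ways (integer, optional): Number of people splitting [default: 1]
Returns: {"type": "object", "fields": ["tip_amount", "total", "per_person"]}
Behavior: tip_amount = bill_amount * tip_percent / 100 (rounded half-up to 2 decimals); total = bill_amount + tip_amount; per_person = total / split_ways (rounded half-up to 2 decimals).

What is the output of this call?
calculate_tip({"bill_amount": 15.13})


Defaults applied: tip_percent=18, split_ways=1
tip_amount = 15.13 * 18/100 = 2.7234 -> 2.72
total = 15.13 + 2.72 = 17.85
per_person = 17.85 / 1 = 17.85 -> 17.85
Output:
{"tip_amount": 2.72, "total": 17.85, "per_person": 17.85}


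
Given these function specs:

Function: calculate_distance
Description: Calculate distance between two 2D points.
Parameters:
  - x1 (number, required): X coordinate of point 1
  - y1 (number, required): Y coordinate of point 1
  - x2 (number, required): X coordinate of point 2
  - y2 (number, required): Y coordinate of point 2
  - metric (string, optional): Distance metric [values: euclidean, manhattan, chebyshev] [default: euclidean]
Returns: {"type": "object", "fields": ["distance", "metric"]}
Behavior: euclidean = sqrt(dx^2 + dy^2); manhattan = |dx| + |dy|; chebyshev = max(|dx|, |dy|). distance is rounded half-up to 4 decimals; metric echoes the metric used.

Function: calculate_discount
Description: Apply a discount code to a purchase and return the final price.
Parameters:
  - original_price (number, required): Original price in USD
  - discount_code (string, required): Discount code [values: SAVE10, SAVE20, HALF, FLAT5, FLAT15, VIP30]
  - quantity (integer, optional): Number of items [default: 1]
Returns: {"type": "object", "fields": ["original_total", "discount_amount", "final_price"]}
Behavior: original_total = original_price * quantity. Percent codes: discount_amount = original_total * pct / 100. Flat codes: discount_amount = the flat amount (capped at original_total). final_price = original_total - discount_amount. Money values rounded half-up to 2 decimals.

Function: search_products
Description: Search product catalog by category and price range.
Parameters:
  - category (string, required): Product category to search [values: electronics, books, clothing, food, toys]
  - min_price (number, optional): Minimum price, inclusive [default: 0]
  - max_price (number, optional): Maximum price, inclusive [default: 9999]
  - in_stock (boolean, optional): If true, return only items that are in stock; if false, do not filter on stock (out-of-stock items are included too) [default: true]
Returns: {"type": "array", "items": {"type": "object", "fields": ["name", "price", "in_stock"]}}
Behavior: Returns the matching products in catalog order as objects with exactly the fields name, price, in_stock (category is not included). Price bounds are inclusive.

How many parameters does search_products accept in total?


Parameters of search_products: category (required), min_price (optional), max_price (optional), in_stock (optional)
Total:
4


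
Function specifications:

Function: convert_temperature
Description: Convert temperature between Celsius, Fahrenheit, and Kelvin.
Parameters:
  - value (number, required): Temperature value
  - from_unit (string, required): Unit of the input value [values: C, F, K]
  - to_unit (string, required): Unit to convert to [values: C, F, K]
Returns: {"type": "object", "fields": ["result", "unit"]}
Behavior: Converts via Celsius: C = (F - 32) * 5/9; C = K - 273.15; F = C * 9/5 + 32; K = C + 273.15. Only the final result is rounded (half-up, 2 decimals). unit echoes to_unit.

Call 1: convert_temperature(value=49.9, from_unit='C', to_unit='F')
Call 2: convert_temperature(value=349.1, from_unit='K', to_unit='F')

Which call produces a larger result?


Call 1:
  Input already in C: 49.9
  To F: 49.9 * 9/5 + 32 = 121.82
  Round to 2 decimals: 121.82
  -> 121.82 F
Call 2:
  To C: 349.1 - 273.15 = 75.95
  To F: 75.95 * 9/5 + 32 = 168.71
  Round to 2 decimals: 168.71
  -> 168.71 F
Call 2 (168.71 F)


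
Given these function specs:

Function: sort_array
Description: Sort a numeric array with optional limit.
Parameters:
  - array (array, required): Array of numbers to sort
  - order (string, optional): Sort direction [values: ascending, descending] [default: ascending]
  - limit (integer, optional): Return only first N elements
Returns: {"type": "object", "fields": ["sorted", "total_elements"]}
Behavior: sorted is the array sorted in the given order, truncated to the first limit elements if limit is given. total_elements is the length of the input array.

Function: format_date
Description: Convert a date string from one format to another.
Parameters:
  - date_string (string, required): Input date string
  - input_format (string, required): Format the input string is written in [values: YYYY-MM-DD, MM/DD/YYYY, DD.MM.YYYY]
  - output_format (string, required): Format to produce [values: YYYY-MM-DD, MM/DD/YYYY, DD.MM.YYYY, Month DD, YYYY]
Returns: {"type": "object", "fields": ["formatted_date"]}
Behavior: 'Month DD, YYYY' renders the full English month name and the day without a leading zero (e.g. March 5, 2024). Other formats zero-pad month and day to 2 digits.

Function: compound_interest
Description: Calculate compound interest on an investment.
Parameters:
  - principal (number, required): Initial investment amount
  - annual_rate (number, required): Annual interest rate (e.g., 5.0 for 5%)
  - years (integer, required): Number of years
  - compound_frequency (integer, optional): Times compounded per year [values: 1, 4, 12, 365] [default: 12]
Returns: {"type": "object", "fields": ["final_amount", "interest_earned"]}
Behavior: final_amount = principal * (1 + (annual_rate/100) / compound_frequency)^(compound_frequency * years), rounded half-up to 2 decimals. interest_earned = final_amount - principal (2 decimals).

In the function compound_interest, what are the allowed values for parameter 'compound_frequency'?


The compound_interest spec declares:
  - compound_frequency (integer, optional): Times compounded per year [values: 1, 4, 12, 365] [default: 12]
Allowed values:
1, 4, 12, 365


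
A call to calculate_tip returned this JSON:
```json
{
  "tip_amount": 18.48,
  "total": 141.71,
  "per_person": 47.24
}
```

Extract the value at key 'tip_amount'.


18.48


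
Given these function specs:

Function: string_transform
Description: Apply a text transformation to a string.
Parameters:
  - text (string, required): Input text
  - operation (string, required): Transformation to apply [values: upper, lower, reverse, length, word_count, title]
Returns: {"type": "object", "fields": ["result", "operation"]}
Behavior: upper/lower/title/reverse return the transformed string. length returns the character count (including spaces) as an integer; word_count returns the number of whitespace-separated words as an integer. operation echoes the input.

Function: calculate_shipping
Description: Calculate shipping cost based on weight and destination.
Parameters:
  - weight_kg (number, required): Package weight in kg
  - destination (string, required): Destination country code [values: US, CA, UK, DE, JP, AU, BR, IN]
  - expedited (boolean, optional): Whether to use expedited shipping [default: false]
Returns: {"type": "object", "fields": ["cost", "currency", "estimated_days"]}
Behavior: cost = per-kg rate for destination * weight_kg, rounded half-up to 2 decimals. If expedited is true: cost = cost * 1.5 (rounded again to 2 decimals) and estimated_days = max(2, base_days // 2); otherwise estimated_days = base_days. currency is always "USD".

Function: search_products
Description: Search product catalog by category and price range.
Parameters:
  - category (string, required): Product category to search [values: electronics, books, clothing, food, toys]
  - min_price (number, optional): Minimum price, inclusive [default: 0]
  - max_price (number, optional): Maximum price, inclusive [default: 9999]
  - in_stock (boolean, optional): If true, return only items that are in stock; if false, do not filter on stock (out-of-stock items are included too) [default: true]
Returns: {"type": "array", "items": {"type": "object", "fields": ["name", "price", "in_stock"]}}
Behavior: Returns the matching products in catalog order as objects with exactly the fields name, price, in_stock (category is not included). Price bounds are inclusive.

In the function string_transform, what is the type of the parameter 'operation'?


The string_transform spec declares:
  - operation (string, required): Transformation to apply [values: upper, lower, reverse, length, word_count, title]
Type:
string


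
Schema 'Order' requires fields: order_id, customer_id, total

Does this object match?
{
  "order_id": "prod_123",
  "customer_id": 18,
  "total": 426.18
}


Checking required fields... All present.
Valid - all required fields present


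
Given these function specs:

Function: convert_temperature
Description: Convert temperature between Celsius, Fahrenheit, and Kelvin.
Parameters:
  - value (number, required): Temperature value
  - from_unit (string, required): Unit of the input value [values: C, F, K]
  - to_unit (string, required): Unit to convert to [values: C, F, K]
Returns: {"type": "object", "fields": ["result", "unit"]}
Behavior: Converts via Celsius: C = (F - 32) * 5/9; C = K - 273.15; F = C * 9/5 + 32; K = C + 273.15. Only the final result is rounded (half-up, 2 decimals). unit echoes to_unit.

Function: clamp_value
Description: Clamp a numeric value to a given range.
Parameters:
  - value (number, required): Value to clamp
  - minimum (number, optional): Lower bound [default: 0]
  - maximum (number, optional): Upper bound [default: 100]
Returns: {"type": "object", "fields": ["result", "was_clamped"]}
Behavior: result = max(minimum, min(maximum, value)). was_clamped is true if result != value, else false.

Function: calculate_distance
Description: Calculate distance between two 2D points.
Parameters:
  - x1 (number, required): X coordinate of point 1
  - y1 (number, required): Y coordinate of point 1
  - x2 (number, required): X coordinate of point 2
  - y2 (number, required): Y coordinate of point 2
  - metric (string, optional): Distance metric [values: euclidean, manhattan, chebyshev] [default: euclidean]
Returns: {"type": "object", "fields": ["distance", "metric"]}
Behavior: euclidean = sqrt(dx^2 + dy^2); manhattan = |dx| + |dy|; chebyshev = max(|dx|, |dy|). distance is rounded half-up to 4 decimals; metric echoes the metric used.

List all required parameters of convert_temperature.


Parameters of convert_temperature and their required/optional flag:
  value: required
  from_unit: required
  to_unit: required
from_unit, to_unit, value


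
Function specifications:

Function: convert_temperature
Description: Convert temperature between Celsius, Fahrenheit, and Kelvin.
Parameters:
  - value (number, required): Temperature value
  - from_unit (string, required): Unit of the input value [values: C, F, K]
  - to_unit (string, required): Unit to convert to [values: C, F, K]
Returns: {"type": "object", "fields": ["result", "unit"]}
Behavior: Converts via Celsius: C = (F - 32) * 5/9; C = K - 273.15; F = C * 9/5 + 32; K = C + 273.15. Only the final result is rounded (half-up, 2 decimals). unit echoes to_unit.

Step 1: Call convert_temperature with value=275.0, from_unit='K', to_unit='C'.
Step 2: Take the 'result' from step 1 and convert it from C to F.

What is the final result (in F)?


Step 1: convert_temperature(value=275.0, from_unit=K, to_unit=C)
  To C: 275 - 273.15 = 1.85
  Target is C: 1.85
  Round to 2 decimals: 1.85
  -> result = 1.85 C
Step 2: convert_temperature(value=1.85, from_unit=C, to_unit=F)
  Input already in C: 1.85
  To F: 1.85 * 9/5 + 32 = 35.33
  Round to 2 decimals: 35.33
  -> result = 35.33 F
35.33 F


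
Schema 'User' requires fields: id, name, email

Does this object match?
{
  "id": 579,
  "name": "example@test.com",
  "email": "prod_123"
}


Checking required fields... All present.
Valid - all required fields present


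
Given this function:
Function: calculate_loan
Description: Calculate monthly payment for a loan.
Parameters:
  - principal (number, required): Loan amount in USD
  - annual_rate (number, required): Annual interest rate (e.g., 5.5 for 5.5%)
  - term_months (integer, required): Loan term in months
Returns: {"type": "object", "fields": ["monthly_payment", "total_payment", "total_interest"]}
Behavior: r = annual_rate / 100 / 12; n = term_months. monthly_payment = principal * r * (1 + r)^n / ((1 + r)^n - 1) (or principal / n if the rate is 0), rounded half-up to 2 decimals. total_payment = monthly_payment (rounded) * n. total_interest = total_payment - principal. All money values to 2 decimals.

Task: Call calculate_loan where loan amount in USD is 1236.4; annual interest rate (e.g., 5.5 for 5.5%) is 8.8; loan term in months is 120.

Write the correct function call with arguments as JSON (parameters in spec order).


Mapping each described value to its parameter name:
  'Loan amount in USD' -> principal = 1236.4
  'Annual interest rate (e.g., 5.5 for 5.5%)' -> annual_rate = 8.8
  'Loan term in months' -> term_months = 120
calculate_loan({"principal": 1236.4, "annual_rate": 8.8, "term_months": 120})


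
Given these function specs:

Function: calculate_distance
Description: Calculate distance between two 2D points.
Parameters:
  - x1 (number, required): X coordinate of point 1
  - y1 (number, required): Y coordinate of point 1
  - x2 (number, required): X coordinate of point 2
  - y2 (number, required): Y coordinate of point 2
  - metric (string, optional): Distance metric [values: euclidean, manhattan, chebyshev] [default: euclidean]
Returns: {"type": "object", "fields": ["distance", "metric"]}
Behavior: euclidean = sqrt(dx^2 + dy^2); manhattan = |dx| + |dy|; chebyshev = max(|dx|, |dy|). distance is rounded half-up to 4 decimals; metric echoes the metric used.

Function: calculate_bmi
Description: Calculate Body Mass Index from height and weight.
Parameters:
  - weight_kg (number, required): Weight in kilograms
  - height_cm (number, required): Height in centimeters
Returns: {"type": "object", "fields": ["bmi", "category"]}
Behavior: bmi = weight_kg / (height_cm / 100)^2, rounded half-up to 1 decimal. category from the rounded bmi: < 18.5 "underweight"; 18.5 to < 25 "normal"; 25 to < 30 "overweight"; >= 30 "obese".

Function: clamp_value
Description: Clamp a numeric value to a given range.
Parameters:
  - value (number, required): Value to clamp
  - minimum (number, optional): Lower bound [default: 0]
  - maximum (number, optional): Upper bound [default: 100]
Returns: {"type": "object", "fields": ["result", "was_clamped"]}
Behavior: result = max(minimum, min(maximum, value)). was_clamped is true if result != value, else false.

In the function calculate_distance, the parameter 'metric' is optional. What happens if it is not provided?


The calculate_distance spec declares:
  - metric (string, optional): Distance metric [values: euclidean, manhattan, chebyshev] [default: euclidean]
It defaults to euclidean


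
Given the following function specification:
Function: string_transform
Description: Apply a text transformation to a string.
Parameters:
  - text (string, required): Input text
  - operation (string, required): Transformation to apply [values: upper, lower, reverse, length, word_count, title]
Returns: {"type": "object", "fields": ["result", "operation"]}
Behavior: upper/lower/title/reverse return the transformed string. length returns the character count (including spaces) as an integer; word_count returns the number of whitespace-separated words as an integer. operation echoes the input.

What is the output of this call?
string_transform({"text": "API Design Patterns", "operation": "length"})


length counts every character including spaces: 19
Output:
{"result": 19, "operation": "length"}


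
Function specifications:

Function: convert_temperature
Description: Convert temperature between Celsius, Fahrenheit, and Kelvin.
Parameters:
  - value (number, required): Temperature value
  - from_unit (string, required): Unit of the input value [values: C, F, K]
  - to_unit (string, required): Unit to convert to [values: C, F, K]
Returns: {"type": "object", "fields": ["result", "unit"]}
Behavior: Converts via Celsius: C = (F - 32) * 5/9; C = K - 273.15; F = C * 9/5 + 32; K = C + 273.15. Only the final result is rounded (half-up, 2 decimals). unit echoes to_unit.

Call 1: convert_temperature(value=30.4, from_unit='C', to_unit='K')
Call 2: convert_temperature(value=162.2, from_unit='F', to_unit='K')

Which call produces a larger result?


Call 1:
  Input already in C: 30.4
  To K: 30.4 + 273.15 = 303.55
  Round to 2 decimals: 303.55
  -> 303.55 K
Call 2:
  To C: (162.2 - 32) * 5/9 = 72.333333
  To K: 72.333333 + 273.15 = 345.483333
  Round to 2 decimals: 345.48
  -> 345.48 K
Call 2 (345.48 K)


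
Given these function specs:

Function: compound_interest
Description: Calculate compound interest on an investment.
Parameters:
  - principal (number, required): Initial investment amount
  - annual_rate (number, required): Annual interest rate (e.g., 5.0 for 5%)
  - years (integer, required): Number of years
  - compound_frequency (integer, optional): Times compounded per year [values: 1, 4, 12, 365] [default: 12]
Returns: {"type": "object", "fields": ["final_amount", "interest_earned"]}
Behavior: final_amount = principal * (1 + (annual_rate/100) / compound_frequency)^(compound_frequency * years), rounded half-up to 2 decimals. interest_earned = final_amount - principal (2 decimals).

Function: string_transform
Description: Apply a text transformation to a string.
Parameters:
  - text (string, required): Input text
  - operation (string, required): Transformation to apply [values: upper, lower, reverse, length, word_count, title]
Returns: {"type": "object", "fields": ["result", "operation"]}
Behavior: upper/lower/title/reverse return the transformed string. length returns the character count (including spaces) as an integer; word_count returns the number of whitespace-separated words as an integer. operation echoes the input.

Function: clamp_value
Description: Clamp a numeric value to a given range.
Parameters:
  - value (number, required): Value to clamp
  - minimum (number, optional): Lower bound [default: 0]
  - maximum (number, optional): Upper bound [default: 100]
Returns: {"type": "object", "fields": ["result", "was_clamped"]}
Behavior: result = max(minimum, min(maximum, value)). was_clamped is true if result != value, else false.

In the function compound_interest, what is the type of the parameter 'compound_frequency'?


The compound_interest spec declares:
  - compound_frequency (integer, optional): Times compounded per year [values: 1, 4, 12, 365] [default: 12]
Type:
integer


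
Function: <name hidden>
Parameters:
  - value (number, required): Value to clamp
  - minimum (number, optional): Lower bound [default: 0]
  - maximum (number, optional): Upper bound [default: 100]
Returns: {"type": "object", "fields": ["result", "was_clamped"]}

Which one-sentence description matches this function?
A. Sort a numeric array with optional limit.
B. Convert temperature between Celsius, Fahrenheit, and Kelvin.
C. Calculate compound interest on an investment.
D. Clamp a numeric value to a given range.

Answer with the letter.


Parameters value, minimum, maximum and return ["result", "was_clamped"] fit: Clamp a numeric value to a given range.
D


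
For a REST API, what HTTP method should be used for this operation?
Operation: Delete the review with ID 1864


GET = read, POST = create, PUT = update/replace, DELETE = remove
This operation is a removal.
DELETE


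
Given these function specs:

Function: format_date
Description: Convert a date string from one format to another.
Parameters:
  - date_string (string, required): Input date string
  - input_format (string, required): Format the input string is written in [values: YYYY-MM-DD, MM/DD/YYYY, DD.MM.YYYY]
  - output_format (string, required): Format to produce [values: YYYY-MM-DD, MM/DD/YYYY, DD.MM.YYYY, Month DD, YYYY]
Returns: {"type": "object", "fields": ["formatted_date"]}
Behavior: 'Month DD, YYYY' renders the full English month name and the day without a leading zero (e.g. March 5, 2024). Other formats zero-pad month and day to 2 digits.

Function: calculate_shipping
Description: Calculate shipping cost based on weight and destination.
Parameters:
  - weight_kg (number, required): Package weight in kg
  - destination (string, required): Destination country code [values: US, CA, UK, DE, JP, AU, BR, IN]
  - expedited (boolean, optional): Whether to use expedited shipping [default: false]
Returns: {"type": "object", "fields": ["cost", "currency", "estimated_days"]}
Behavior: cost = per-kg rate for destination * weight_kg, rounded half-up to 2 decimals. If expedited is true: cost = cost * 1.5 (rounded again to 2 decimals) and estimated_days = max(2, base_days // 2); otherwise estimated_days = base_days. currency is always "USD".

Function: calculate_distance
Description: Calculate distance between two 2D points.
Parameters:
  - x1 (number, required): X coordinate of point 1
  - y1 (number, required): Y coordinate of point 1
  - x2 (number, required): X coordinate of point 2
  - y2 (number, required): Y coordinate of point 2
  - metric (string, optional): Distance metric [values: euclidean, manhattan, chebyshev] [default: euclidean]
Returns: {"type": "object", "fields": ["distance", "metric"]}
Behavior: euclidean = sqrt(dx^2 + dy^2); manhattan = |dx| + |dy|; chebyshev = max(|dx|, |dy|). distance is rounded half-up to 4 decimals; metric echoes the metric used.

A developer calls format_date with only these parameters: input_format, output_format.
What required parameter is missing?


Required parameters: date_string, input_format, output_format
Provided: input_format, output_format
Missing: date_string
date_string


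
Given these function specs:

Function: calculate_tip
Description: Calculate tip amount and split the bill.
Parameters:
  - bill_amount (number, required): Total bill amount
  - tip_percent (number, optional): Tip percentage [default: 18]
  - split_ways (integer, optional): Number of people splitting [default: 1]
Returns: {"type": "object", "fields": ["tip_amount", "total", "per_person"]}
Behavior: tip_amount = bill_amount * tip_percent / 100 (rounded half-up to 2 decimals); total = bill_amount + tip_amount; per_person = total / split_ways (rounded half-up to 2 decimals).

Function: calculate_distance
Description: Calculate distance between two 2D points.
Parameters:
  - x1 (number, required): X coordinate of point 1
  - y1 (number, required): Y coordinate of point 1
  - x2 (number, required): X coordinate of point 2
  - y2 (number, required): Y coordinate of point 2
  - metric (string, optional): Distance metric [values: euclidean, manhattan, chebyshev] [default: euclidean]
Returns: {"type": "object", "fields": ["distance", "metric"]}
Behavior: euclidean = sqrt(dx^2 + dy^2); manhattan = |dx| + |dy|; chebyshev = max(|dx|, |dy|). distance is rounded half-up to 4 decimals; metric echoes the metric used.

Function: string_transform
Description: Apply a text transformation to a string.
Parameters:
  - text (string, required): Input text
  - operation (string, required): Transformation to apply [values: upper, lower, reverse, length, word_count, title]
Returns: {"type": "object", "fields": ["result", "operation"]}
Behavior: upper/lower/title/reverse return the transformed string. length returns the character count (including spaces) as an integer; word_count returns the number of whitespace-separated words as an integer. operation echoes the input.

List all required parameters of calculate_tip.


Parameters of calculate_tip and their required/optional flag:
  bill_amount: required
  tip_percent: optional
  split_ways: optional
bill_amount


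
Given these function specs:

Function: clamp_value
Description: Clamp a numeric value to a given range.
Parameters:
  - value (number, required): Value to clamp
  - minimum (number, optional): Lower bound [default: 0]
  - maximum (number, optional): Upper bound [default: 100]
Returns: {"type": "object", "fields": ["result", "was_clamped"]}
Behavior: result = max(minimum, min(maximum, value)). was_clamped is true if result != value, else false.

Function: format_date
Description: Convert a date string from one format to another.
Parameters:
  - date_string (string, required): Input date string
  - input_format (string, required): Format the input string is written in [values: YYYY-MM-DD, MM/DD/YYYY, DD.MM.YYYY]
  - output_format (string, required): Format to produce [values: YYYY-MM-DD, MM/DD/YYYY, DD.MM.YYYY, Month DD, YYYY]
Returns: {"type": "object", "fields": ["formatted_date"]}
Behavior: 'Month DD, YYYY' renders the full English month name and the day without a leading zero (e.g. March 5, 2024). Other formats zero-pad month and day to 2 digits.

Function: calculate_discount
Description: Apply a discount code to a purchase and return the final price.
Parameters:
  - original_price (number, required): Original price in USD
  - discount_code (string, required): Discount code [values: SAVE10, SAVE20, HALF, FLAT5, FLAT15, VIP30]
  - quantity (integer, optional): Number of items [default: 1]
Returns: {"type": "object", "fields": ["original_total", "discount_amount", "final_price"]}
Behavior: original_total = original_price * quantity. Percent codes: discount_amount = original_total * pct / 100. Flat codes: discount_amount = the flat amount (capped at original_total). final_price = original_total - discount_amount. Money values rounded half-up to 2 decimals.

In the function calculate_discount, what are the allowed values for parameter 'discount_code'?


The calculate_discount spec declares:
  - discount_code (string, required): Discount code [values: SAVE10, SAVE20, HALF, FLAT5, FLAT15, VIP30]
Allowed values:
SAVE10, SAVE20, HALF, FLAT5, FLAT15, VIP30


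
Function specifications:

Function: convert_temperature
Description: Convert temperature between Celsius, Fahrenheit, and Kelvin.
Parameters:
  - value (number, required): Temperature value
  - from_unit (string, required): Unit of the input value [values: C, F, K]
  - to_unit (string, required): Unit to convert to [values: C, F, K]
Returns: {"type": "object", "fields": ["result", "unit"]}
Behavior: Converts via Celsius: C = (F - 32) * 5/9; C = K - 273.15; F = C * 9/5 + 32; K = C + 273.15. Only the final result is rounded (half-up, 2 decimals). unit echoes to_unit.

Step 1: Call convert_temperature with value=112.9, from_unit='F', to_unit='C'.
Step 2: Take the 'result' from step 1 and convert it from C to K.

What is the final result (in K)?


Step 1: convert_temperature(value=112.9, from_unit=F, to_unit=C)
  To C: (112.9 - 32) * 5/9 = 44.944444
  Target is C: 44.944444
  Round to 2 decimals: 44.94
  -> result = 44.94 C
Step 2: convert_temperature(value=44.94, from_unit=C, to_unit=K)
  Input already in C: 44.94
  To K: 44.94 + 273.15 = 318.09
  Round to 2 decimals: 318.09
  -> result = 318.09 K
318.09 K


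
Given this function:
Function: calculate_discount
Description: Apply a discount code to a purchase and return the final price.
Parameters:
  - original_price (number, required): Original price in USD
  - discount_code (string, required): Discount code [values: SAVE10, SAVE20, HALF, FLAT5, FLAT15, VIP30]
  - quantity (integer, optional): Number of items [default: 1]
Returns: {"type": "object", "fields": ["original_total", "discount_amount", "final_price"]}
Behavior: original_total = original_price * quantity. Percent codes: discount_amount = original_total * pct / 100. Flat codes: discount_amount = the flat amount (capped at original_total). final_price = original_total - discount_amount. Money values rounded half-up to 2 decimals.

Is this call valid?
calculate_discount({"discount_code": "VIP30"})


Checking required parameters...
Missing required parameter: original_price
Invalid - missing required parameter 'original_price'


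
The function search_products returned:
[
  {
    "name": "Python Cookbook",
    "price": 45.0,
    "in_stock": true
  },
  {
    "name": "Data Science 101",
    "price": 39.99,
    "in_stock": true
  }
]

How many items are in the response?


Items: Python Cookbook, Data Science 101
2


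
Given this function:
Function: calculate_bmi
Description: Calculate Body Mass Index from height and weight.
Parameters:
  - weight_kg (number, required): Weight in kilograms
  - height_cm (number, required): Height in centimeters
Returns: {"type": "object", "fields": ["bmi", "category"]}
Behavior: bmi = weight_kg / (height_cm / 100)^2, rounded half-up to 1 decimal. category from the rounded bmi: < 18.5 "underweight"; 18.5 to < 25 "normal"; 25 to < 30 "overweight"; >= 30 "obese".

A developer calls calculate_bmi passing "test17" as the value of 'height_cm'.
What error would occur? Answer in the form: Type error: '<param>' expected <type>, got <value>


Spec: 'height_cm' is declared as number; "test17" is a string.
Type error: 'height_cm' expected number, got "test17"


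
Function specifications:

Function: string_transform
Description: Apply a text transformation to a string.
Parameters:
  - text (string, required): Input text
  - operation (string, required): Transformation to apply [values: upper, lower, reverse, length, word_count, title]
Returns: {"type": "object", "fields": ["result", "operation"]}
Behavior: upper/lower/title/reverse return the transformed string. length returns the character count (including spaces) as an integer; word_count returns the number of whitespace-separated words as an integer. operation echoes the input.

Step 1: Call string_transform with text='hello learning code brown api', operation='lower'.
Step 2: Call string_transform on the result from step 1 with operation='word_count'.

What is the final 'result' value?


Step 1: string_transform(text='hello learning code brown api', operation='lower')
  -> result = 'hello learning code brown api'
Step 2: string_transform(text='hello learning code brown api', operation='word_count')
  words: hello, learning, code, brown, api -> 5
  -> result = 5
5


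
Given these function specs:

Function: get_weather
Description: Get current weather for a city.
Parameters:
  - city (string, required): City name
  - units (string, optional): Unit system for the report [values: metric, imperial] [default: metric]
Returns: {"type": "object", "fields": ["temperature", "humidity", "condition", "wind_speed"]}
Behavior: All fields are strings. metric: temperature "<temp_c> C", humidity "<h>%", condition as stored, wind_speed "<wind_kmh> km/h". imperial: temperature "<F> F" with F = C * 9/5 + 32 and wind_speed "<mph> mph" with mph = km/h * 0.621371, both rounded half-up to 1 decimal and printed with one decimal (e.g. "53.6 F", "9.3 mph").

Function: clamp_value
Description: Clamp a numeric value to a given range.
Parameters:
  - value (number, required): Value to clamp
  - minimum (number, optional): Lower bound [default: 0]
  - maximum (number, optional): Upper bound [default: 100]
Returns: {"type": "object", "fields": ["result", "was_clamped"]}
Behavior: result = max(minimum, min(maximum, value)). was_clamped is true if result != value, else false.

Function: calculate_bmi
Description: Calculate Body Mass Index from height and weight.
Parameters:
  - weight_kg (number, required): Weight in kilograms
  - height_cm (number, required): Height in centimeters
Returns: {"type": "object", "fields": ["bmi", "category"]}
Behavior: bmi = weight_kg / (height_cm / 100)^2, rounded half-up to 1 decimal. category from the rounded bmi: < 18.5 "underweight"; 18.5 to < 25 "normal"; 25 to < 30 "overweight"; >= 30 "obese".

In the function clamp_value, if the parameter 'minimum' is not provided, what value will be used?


The clamp_value spec declares:
  - minimum (number, optional): Lower bound [default: 0]
Default:
0


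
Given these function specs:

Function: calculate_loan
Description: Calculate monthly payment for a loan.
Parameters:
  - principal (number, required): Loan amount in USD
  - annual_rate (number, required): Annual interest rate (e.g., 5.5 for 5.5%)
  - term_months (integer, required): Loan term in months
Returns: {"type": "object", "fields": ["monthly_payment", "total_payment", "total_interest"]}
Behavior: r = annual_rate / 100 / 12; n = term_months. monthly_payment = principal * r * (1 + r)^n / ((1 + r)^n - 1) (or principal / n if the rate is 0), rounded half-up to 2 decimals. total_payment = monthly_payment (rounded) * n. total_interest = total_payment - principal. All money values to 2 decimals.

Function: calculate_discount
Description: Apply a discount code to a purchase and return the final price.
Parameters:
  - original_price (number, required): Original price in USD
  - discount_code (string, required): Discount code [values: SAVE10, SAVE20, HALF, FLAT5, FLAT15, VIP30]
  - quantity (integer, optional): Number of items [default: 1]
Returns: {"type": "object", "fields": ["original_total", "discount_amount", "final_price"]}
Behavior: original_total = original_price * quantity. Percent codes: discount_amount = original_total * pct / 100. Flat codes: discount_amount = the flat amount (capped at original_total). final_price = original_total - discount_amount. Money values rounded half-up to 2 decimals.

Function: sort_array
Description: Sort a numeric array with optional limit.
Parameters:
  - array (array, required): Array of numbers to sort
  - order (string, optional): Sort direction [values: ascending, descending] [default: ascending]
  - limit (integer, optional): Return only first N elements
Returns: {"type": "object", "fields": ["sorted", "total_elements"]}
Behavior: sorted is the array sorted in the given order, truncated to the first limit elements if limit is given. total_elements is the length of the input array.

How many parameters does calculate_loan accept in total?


Parameters of calculate_loan: principal (required), annual_rate (required), term_months (required)
Total:
3


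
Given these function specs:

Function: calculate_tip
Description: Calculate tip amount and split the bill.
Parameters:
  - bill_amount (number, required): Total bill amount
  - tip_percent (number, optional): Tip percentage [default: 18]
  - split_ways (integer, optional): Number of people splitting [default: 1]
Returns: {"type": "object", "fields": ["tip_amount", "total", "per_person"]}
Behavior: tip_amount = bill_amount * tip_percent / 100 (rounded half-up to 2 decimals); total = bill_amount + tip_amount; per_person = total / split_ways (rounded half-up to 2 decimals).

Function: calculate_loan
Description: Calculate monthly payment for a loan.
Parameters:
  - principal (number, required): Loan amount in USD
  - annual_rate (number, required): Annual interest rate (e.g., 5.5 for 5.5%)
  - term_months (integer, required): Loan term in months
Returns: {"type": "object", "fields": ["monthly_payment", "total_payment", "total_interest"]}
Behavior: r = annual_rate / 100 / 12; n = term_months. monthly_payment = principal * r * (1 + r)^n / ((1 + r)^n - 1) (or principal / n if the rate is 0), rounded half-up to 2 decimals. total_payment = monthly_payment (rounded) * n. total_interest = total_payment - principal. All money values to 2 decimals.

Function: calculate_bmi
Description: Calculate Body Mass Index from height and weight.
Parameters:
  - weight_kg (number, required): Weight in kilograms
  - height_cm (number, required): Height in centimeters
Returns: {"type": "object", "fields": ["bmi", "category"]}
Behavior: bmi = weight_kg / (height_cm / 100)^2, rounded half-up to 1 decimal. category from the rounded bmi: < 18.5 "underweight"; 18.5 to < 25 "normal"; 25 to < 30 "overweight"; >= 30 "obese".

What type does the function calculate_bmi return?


The calculate_bmi spec declares Returns: {"type": "object", "fields": ["bmi", "category"]}
Type:
object


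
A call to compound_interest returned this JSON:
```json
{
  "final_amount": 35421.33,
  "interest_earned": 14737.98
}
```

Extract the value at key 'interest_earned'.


14737.98


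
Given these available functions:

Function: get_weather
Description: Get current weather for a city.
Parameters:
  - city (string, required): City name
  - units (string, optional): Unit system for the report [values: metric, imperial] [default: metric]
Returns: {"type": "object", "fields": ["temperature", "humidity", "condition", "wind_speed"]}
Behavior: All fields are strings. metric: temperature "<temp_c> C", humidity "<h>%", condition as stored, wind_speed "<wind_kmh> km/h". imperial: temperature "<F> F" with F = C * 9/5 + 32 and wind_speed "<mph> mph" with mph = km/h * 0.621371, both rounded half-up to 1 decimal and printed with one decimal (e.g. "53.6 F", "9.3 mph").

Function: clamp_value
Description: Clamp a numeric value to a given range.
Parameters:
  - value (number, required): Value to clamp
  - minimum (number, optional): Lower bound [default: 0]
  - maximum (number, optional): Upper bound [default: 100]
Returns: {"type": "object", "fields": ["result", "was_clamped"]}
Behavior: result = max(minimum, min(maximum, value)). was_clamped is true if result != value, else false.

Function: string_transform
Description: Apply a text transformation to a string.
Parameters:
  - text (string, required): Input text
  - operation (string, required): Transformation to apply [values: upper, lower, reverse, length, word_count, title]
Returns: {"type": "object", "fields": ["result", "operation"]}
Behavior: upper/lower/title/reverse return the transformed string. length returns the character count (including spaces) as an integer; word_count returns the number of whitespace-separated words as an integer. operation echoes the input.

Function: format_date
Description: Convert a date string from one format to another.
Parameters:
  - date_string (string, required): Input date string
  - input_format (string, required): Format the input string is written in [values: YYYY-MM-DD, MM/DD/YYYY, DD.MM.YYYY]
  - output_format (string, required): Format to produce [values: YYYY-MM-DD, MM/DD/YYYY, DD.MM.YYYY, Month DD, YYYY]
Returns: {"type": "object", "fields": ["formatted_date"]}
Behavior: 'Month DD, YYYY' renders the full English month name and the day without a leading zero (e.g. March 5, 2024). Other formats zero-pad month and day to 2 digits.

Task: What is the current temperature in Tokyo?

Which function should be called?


The task needs a function whose description is: Get current weather for a city.
get_weather
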